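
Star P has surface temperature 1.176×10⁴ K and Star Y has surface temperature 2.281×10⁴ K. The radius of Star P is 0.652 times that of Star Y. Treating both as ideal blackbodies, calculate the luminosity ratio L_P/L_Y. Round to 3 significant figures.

L_P/L_Y ≈ 0.0300

L ∝ R²T⁴, so L_P/L_Y = (R_P/R_Y)²(T_P/T_Y)⁴ = (0.652)² × (1.176×10⁴/2.281×10⁴)⁴ = 0.425104 × 0.0706526 = 0.0300.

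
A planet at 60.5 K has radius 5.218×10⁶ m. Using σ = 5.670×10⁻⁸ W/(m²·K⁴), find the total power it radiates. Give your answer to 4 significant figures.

Surface area A = 4πR² = 4π(5.218×10⁶ m)² = 3.42151×10¹⁴ m².
P = σAT⁴ = 5.670×10⁻⁸ × 3.42151×10¹⁴ × (60.5)⁴ = 2.599×10¹⁴ W.

P ≈ 2.599×10¹⁴ W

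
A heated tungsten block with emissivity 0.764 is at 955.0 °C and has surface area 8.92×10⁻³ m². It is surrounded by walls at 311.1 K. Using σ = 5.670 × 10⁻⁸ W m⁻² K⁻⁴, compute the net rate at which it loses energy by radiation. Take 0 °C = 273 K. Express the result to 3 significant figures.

Net loss ≈ 875 W

T = 955.0 °C + 273 = 1228.0 K.
Area A = 8.92×10⁻³ m².
Net radiated power P_net = εσA(T⁴ − T₀⁴) = 0.764×5.670×10⁻⁸×8.92×10⁻³×(1228.0⁴ − 311.1⁴).
T⁴ − T₀⁴ = 2.27402×10¹² − 9.36699×10⁹ = 2.26465×10¹² K⁴, so P_net = 875 W.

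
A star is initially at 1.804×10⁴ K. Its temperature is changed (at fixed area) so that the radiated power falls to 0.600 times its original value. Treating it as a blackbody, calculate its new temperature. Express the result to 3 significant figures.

T₂ ≈ 1.59×10⁴ K

P ∝ T⁴, so T₂/T₁ = (P₂/P₁)^(1/4) = (0.600)^(1/4) = 0.880112.
T₂ = 1.804×10⁴ × 0.880112 = 1.59×10⁴ K.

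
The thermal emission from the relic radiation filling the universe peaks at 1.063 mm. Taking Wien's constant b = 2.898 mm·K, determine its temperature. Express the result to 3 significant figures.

T ≈ 2.73 K

Wien's law gives T = b/λ_max = (2.898×10⁻³ m·K)/(1.063×10⁻³ m) = 2.73 K.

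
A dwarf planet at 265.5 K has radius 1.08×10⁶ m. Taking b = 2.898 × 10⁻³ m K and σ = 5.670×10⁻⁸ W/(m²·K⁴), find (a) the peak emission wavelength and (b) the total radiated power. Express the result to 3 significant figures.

λ_max ≈ 10.9 μm; P ≈ 4.13×10¹⁵ W

(a) λ_max = b/T = 2.898×10⁻³/265.5 = 1.092×10⁻⁵ m = 10.9 μm.
Surface area A = 4πR² = 4π(1.08×10⁶ m)² = 1.46574×10¹³ m².
(b) P = σAT⁴ = 5.670×10⁻⁸×1.46574×10¹³×(265.5)⁴ = 4.13×10¹⁵ W.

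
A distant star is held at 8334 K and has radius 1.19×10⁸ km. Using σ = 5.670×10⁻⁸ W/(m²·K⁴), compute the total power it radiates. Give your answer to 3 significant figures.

Surface area A = 4πR² = 4π(1.19×10¹¹ m)² = 1.77952×10²³ m².
P = σAT⁴ = 5.670×10⁻⁸ × 1.77952×10²³ × (8334)⁴ = 4.87×10³¹ W.

P ≈ 4.87×10³¹ W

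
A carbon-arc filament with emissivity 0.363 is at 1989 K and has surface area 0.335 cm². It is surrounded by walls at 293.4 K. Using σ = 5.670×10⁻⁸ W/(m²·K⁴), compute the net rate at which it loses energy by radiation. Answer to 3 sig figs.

Area A = 0.335 cm² = 3.35×10⁻⁵ m².
Net radiated power P_net = εσA(T⁴ − T₀⁴) = 0.363×5.670×10⁻⁸×3.35×10⁻⁵×(1989⁴ − 293.4⁴).
T⁴ − T₀⁴ = 1.56509×10¹³ − 7.41038×10⁹ = 1.56435×10¹³ K⁴, so P_net = 10.8 W.

Net loss ≈ 10.8 W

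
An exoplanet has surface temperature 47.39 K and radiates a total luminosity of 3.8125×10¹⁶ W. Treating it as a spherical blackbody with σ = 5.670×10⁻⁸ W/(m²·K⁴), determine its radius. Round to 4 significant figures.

R ≈ 1.030×10⁸ m

L = 4πR²σT⁴ ⇒ R = √(L/(4πσT⁴)).
σT⁴ = 0.285976 W/m², so R = √(3.8125×10¹⁶/(4π×0.285976)) = 1.030×10⁸ m.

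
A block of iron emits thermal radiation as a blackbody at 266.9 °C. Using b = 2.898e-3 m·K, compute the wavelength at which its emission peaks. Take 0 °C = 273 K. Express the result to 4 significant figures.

T = 266.9 °C + 273 = 539.9 K.
Wien's displacement law: λ_max = b/T = (2.898×10⁻³ m·K)/(539.9 K) = 5.3677×10⁻⁶ m.
That is 5.368 μm, in the infrared range.

λ_max ≈ 5.368 μm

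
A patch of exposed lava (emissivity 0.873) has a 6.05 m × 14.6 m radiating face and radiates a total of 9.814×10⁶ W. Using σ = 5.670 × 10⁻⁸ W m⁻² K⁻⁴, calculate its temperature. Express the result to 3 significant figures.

T ≈ 1.22×10³ K

Area A = 6.05 × 14.6 = 88.33 m².
P = εσAT⁴ ⇒ T = (P/(εσA))^(1/4) = (9.814×10⁶/(0.873×5.670×10⁻⁸×88.33))^(1/4) = 1.22×10³ K.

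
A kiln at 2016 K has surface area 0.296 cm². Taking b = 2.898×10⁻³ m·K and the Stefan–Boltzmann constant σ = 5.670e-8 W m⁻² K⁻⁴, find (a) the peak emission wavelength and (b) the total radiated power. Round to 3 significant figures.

(a) λ_max = b/T = 2.898×10⁻³/2016 = 1.438×10⁻⁶ m = 1.44×10³ nm.
Area A = 0.296 cm² = 2.96×10⁻⁵ m².
(b) P = σAT⁴ = 5.670×10⁻⁸×2.96×10⁻⁵×(2016)⁴ = 27.7 W.

λ_max ≈ 1.44×10³ nm; P ≈ 27.7 W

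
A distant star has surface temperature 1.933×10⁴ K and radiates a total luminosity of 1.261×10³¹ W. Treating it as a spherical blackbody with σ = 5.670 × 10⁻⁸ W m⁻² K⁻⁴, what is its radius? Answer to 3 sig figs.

R ≈ 1.13×10¹⁰ m

L = 4πR²σT⁴ ⇒ R = √(L/(4πσT⁴)).
σT⁴ = 7.91609×10⁹ W/m², so R = √(1.261×10³¹/(4π×7.91609×10⁹)) = 1.13×10¹⁰ m.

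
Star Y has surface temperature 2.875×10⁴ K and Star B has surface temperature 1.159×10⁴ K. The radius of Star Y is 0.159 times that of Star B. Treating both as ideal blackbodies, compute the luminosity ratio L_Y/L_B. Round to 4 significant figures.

L ∝ R²T⁴, so L_Y/L_B = (R_Y/R_B)²(T_Y/T_B)⁴ = (0.159)² × (2.875×10⁴/1.159×10⁴)⁴ = 0.025281 × 37.8632 = 0.9572.

L_Y/L_B ≈ 0.9572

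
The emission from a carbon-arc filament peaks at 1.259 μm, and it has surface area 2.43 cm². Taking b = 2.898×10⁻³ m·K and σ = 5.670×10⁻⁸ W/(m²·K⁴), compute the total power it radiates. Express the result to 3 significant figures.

P ≈ 387 W

Wien's law: T = b/λ_max = 2.898×10⁻³/1.259×10⁻⁶ = 2301.83 K.
Area A = 2.43 cm² = 2.43×10⁻⁴ m².
Then P = σAT⁴ = 5.670×10⁻⁸×2.43×10⁻⁴×(2301.83)⁴ = 387 W.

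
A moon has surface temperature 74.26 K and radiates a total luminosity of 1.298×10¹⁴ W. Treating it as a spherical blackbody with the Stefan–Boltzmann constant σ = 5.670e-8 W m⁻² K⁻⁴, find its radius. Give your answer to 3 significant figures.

R ≈ 2.45×10⁶ m

L = 4πR²σT⁴ ⇒ R = √(L/(4πσT⁴)).
σT⁴ = 1.72426 W/m², so R = √(1.298×10¹⁴/(4π×1.72426)) = 2.45×10⁶ m.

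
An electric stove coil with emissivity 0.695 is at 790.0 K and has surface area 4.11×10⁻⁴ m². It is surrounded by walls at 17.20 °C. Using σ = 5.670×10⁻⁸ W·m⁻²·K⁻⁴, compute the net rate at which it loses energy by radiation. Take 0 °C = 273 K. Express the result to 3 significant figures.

Net loss ≈ 6.19 W

Surroundings: T = 17.20 °C + 273 = 290.20 K.
Area A = 4.11×10⁻⁴ m².
Net radiated power P_net = εσA(T⁴ − T₀⁴) = 0.695×5.670×10⁻⁸×4.11×10⁻⁴×(790.0⁴ − 290.20⁴).
T⁴ − T₀⁴ = 3.89501×10¹¹ − 7.09234×10⁹ = 3.82409×10¹¹ K⁴, so P_net = 6.19 W.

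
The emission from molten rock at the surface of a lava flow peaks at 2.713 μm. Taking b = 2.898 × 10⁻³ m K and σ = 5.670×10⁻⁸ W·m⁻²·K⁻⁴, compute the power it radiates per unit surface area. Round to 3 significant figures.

Wien's law: T = b/λ_max = 2.898×10⁻³/2.713×10⁻⁶ = 1068.19 K.
Then I = σT⁴ = 5.670×10⁻⁸×(1068.19)⁴ = 7.38×10⁴ W/m².

I ≈ 7.38×10⁴ W/m²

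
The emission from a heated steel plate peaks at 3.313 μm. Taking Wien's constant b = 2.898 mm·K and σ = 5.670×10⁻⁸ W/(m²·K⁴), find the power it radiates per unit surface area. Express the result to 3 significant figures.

Wien's law: T = b/λ_max = 2.898×10⁻³/3.313×10⁻⁶ = 874.736 K.
Then I = σT⁴ = 5.670×10⁻⁸×(874.736)⁴ = 3.32×10⁴ W/m².

I ≈ 3.32×10⁴ W/m²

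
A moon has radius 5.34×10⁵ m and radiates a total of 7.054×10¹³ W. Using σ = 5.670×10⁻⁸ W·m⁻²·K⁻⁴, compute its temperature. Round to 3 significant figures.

Surface area A = 4πR² = 4π(5.34×10⁵ m)² = 3.58338×10¹² m².
P = σAT⁴ ⇒ T = (P/(σA))^(1/4) = (7.054×10¹³/(5.670×10⁻⁸×3.58338×10¹²))^(1/4) = 137 K.

T ≈ 137 K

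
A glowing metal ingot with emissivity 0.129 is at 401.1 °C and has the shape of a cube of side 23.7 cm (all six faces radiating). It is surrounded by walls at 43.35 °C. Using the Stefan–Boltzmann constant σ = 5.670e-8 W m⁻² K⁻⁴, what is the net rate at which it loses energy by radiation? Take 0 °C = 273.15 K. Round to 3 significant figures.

T = 401.1 °C + 273.15 = 674.25 K.
Surroundings: T = 43.35 °C + 273.15 = 316.50 K.
Area A = 6s² = 6×(0.237 m)² = 0.337014 m².
Net radiated power P_net = εσA(T⁴ − T₀⁴) = 0.129×5.670×10⁻⁸×0.337014×(674.25⁴ − 316.50⁴).
T⁴ − T₀⁴ = 2.06673×10¹¹ − 1.00345×10¹⁰ = 1.96638×10¹¹ K⁴, so P_net = 485 W.

Net loss ≈ 485 W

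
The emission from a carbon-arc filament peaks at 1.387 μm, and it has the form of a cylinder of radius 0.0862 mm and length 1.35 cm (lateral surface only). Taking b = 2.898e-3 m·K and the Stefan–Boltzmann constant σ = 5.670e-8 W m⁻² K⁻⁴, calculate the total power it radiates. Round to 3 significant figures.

P ≈ 7.90 W

Wien's law: T = b/λ_max = 2.898×10⁻³/1.387×10⁻⁶ = 2089.40 K.
Lateral area A = 2πrL = 2π×8.62×10⁻⁵×0.0135 = 7.31174×10⁻⁶ m².
Then P = σAT⁴ = 5.670×10⁻⁸×7.31174×10⁻⁶×(2089.40)⁴ = 7.90 W.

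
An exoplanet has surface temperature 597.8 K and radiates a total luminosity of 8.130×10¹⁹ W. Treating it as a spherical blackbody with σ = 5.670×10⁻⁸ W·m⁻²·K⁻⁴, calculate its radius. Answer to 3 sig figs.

L = 4πR²σT⁴ ⇒ R = √(L/(4πσT⁴)).
σT⁴ = 7241.14 W/m², so R = √(8.130×10¹⁹/(4π×7241.14)) = 2.99×10⁷ m.

R ≈ 2.99×10⁷ m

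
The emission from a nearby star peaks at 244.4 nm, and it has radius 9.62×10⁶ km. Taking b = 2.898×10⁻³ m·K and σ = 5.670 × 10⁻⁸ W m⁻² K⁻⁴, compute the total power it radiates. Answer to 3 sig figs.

P ≈ 1.30×10³⁰ W

Wien's law: T = b/λ_max = 2.898×10⁻³/2.444×10⁻⁷ = 11857.6 K.
Surface area A = 4πR² = 4π(9.62×10⁹ m)² = 1.16295×10²¹ m².
Then P = σAT⁴ = 5.670×10⁻⁸×1.16295×10²¹×(11857.6)⁴ = 1.30×10³⁰ W.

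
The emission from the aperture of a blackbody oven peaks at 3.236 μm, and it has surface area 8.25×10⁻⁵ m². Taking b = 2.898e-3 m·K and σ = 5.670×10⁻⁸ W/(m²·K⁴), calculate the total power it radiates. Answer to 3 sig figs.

Wien's law: T = b/λ_max = 2.898×10⁻³/3.236×10⁻⁶ = 895.550 K.
Area A = 8.25×10⁻⁵ m².
Then P = σAT⁴ = 5.670×10⁻⁸×8.25×10⁻⁵×(895.550)⁴ = 3.01 W.

P ≈ 3.01 W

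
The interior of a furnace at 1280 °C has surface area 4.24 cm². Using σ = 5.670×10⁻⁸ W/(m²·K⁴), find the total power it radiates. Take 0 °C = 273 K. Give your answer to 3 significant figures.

P ≈ 140 W

T = 1280 °C + 273 = 1553 K.
Area A = 4.24 cm² = 4.24×10⁻⁴ m².
P = σAT⁴ = 5.670×10⁻⁸ × 4.24×10⁻⁴ × (1553)⁴ = 140 W.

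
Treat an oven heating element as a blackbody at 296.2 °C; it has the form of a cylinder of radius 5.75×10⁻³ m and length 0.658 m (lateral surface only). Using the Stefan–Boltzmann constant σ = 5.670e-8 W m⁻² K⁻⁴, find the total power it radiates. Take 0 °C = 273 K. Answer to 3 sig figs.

P ≈ 141 W

T = 296.2 °C + 273 = 569.2 K.
Lateral area A = 2πrL = 2π×5.75×10⁻³×0.658 = 0.0237724 m².
P = σAT⁴ = 5.670×10⁻⁸ × 0.0237724 × (569.2)⁴ = 141 W.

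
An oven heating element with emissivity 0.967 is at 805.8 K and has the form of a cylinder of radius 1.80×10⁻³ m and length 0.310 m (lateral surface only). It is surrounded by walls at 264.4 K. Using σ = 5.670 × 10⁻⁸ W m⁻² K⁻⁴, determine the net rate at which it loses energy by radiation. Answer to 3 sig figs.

Lateral area A = 2πrL = 2π×1.80×10⁻³×0.310 = 3.50602×10⁻³ m².
Net radiated power P_net = εσA(T⁴ − T₀⁴) = 0.967×5.670×10⁻⁸×3.50602×10⁻³×(805.8⁴ − 264.4⁴).
T⁴ − T₀⁴ = 4.21608×10¹¹ − 4.88704×10⁹ = 4.16721×10¹¹ K⁴, so P_net = 80.1 W.

Net loss ≈ 80.1 W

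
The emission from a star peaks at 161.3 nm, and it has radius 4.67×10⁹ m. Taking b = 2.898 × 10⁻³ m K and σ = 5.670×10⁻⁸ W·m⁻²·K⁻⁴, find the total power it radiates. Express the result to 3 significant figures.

Wien's law: T = b/λ_max = 2.898×10⁻³/1.613×10⁻⁷ = 17966.5 K.
Surface area A = 4πR² = 4π(4.67×10⁹ m)² = 2.74059×10²⁰ m².
Then P = σAT⁴ = 5.670×10⁻⁸×2.74059×10²⁰×(17966.5)⁴ = 1.62×10³⁰ W.

P ≈ 1.62×10³⁰ W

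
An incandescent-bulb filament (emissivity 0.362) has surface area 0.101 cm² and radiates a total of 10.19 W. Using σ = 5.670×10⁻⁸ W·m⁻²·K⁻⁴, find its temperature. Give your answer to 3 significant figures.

Area A = 0.101 cm² = 1.01×10⁻⁵ m².
P = εσAT⁴ ⇒ T = (P/(εσA))^(1/4) = (10.19/(0.362×5.670×10⁻⁸×1.01×10⁻⁵))^(1/4) = 2.65×10³ K.

T ≈ 2.65×10³ K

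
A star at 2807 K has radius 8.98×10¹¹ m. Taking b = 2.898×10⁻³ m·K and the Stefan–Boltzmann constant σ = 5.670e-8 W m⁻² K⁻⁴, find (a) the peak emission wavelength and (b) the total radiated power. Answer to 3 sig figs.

λ_max ≈ 1.03 μm; P ≈ 3.57×10³¹ W

(a) λ_max = b/T = 2.898×10⁻³/2807 = 1.032×10⁻⁶ m = 1.03 μm.
Surface area A = 4πR² = 4π(8.98×10¹¹ m)² = 1.01336×10²⁵ m².
(b) P = σAT⁴ = 5.670×10⁻⁸×1.01336×10²⁵×(2807)⁴ = 3.57×10³¹ W.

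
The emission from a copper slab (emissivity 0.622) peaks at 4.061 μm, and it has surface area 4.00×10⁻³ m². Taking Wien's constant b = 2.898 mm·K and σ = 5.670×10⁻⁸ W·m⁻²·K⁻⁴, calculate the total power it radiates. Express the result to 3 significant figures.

Wien's law: T = b/λ_max = 2.898×10⁻³/4.061×10⁻⁶ = 713.617 K.
Area A = 4.00×10⁻³ m².
Then P = εσAT⁴ = 0.622×5.670×10⁻⁸×4.00×10⁻³×(713.617)⁴ = 36.6 W.

P ≈ 36.6 W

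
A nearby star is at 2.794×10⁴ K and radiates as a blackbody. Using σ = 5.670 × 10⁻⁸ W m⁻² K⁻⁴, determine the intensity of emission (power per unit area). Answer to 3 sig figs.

I ≈ 3.46×10¹⁰ W/m²

Stefan–Boltzmann: I = σT⁴ = 5.670×10⁻⁸ × (2.794×10⁴)⁴ = 3.46×10¹⁰ W/m².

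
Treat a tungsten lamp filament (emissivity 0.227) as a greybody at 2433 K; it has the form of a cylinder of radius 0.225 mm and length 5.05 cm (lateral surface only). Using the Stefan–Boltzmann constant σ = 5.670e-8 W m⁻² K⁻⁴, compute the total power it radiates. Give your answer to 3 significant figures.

P ≈ 32.2 W

Lateral area A = 2πrL = 2π×2.25×10⁻⁴×0.0505 = 7.13927×10⁻⁵ m².
P = εσAT⁴ = 0.227 × 5.670×10⁻⁸ × 7.13927×10⁻⁵ × (2433)⁴ = 32.2 W.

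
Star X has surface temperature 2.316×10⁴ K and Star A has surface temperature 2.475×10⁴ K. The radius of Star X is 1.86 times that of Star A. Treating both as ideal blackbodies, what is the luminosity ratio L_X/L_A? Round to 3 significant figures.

L_X/L_A ≈ 2.65

L ∝ R²T⁴, so L_X/L_A = (R_X/R_A)²(T_X/T_A)⁴ = (1.86)² × (2.316×10⁴/2.475×10⁴)⁴ = 3.4596 × 0.766749 = 2.65.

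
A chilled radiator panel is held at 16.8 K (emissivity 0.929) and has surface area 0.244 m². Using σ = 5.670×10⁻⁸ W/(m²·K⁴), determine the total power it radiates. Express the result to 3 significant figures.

Area A = 0.244 m².
P = εσAT⁴ = 0.929 × 5.670×10⁻⁸ × 0.244 × (16.8)⁴ = 1.02×10⁻³ W.

P ≈ 1.02×10⁻³ W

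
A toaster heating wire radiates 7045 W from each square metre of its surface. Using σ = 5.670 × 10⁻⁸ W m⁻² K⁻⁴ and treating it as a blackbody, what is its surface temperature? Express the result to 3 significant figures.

I = σT⁴, so T = (I/σ)^(1/4) = (7045/(5.670×10⁻⁸))^(1/4) = 594 K.

T ≈ 594 K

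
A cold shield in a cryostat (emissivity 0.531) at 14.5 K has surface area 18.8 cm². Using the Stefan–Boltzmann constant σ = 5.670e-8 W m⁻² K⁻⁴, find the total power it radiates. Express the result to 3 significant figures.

Area A = 18.8 cm² = 1.88×10⁻³ m².
P = εσAT⁴ = 0.531 × 5.670×10⁻⁸ × 1.88×10⁻³ × (14.5)⁴ = 2.50×10⁻⁶ W.

P ≈ 2.50×10⁻⁶ W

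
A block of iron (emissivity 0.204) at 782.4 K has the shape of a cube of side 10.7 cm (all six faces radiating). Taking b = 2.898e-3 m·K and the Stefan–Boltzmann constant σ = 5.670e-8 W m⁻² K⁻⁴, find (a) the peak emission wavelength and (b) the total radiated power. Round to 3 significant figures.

(a) λ_max = b/T = 2.898×10⁻³/782.4 = 3.704×10⁻⁶ m = 3.70 μm.
Area A = 6s² = 6×(0.107 m)² = 0.068694 m².
(b) P = εσAT⁴ = 0.204×5.670×10⁻⁸×0.068694×(782.4)⁴ = 298 W.

λ_max ≈ 3.70 μm; P ≈ 298 W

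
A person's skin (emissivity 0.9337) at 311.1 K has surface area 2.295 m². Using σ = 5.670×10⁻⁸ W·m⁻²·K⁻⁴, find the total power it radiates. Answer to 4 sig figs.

P ≈ 1138 W

Area A = 2.295 m².
P = εσAT⁴ = 0.9337 × 5.670×10⁻⁸ × 2.295 × (311.1)⁴ = 1138 W.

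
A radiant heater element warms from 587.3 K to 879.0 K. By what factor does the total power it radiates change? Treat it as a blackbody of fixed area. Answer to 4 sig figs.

P₂/P₁ ≈ 5.018

P ∝ T⁴, so P₂/P₁ = (T₂/T₁)⁴ = (879.0/587.3)⁴ = (1.49668)⁴ = 5.018.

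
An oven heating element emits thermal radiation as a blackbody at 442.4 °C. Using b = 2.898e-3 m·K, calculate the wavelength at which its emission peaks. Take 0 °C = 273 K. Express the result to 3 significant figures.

T = 442.4 °C + 273 = 715.4 K.
Wien's displacement law: λ_max = b/T = (2.898×10⁻³ m·K)/(715.4 K) = 4.051×10⁻⁶ m.
That is 4.05 μm, in the infrared range.

λ_max ≈ 4.05 μm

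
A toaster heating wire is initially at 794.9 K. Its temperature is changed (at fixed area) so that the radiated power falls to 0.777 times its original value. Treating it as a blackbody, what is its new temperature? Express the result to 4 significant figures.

P ∝ T⁴, so T₂/T₁ = (P₂/P₁)^(1/4) = (0.777)^(1/4) = 0.938870.
T₂ = 794.9 × 0.938870 = 746.3 K.

T₂ ≈ 746.3 K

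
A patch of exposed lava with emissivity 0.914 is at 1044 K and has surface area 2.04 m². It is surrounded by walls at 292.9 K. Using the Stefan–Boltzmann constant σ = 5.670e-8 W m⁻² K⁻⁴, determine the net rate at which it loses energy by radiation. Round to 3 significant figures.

Net loss ≈ 1.25×10⁵ W

Area A = 2.04 m².
Net radiated power P_net = εσA(T⁴ − T₀⁴) = 0.914×5.670×10⁻⁸×2.04×(1044⁴ − 292.9⁴).
T⁴ − T₀⁴ = 1.18796×10¹² − 7.35999×10⁹ = 1.18060×10¹² K⁴, so P_net = 1.25×10⁵ W.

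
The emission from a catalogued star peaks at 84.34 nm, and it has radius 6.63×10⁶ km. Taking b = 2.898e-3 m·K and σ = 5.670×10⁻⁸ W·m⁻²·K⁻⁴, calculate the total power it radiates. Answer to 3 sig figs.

Wien's law: T = b/λ_max = 2.898×10⁻³/8.434×10⁻⁸ = 34360.9 K.
Surface area A = 4πR² = 4π(6.63×10⁹ m)² = 5.52379×10²⁰ m².
Then P = σAT⁴ = 5.670×10⁻⁸×5.52379×10²⁰×(34360.9)⁴ = 4.37×10³¹ W.

P ≈ 4.37×10³¹ W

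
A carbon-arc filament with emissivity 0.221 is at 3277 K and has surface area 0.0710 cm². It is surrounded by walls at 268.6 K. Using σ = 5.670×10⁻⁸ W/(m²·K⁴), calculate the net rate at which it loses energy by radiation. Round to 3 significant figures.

Area A = 0.0710 cm² = 7.10×10⁻⁶ m².
Net radiated power P_net = εσA(T⁴ − T₀⁴) = 0.221×5.670×10⁻⁸×7.10×10⁻⁶×(3277⁴ − 268.6⁴).
T⁴ − T₀⁴ = 1.15320×10¹⁴ − 5.20504×10⁹ = 1.15315×10¹⁴ K⁴, so P_net = 10.3 W.

Net loss ≈ 10.3 W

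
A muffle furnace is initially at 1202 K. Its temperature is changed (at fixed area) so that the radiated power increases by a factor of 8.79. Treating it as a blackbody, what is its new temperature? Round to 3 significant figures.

T₂ ≈ 2.07×10³ K

P ∝ T⁴, so T₂/T₁ = (P₂/P₁)^(1/4) = (8.79)^(1/4) = 1.72186.
T₂ = 1202 × 1.72186 = 2.07×10³ K.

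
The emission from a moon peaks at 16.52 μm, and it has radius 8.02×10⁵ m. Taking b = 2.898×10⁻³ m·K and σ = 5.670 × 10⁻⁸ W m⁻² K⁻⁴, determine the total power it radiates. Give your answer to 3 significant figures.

Wien's law: T = b/λ_max = 2.898×10⁻³/1.652×10⁻⁵ = 175.424 K.
Surface area A = 4πR² = 4π(8.02×10⁵ m)² = 8.08274×10¹² m².
Then P = σAT⁴ = 5.670×10⁻⁸×8.08274×10¹²×(175.424)⁴ = 4.34×10¹⁴ W.

P ≈ 4.34×10¹⁴ W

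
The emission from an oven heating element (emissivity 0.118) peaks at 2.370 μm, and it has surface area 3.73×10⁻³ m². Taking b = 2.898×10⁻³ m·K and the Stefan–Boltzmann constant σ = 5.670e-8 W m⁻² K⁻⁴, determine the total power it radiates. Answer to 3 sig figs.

P ≈ 55.8 W

Wien's law: T = b/λ_max = 2.898×10⁻³/2.370×10⁻⁶ = 1222.78 K.
Area A = 3.73×10⁻³ m².
Then P = εσAT⁴ = 0.118×5.670×10⁻⁸×3.73×10⁻³×(1222.78)⁴ = 55.8 W.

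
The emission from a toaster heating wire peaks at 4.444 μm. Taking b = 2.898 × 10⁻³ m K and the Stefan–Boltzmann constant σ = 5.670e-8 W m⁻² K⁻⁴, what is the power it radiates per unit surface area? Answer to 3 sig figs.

Wien's law: T = b/λ_max = 2.898×10⁻³/4.444×10⁻⁶ = 652.115 K.
Then I = σT⁴ = 5.670×10⁻⁸×(652.115)⁴ = 1.03×10⁴ W/m².

I ≈ 1.03×10⁴ W/m²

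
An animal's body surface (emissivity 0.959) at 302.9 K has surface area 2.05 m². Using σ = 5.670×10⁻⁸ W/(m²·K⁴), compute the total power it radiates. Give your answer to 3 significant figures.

P ≈ 938 W

Area A = 2.05 m².
P = εσAT⁴ = 0.959 × 5.670×10⁻⁸ × 2.05 × (302.9)⁴ = 938 W.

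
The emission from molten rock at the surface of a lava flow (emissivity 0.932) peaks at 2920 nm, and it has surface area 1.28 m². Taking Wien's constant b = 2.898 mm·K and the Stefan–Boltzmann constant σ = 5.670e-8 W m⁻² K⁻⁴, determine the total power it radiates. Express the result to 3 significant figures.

Wien's law: T = b/λ_max = 2.898×10⁻³/2.920×10⁻⁶ = 992.466 K.
Area A = 1.28 m².
Then P = εσAT⁴ = 0.932×5.670×10⁻⁸×1.28×(992.466)⁴ = 6.56×10⁴ W.

P ≈ 6.56×10⁴ W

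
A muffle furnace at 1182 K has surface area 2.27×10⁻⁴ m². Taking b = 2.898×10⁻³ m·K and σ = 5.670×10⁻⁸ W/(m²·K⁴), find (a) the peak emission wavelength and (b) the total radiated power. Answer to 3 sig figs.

(a) λ_max = b/T = 2.898×10⁻³/1182 = 2.452×10⁻⁶ m = 2.45×10³ nm.
Area A = 2.27×10⁻⁴ m².
(b) P = σAT⁴ = 5.670×10⁻⁸×2.27×10⁻⁴×(1182)⁴ = 25.1 W.

λ_max ≈ 2.45×10³ nm; P ≈ 25.1 W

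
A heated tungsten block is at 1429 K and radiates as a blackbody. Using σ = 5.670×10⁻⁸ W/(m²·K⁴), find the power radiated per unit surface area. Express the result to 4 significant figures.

I ≈ 2.364×10⁵ W/m²

Stefan–Boltzmann: I = σT⁴ = 5.670×10⁻⁸ × (1429)⁴ = 2.364×10⁵ W/m².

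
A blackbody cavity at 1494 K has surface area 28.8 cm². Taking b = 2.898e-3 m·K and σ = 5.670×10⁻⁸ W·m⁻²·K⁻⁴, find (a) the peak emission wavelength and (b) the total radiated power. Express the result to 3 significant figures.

(a) λ_max = b/T = 2.898×10⁻³/1494 = 1.940×10⁻⁶ m = 1.94 μm.
Area A = 28.8 cm² = 2.88×10⁻³ m².
(b) P = σAT⁴ = 5.670×10⁻⁸×2.88×10⁻³×(1494)⁴ = 814 W.

λ_max ≈ 1.94 μm; P ≈ 814 W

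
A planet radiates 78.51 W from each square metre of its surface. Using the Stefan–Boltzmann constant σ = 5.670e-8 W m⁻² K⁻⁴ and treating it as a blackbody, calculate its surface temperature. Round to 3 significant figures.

I = σT⁴, so T = (I/σ)^(1/4) = (78.51/(5.670×10⁻⁸))^(1/4) = 193 K.

T ≈ 193 K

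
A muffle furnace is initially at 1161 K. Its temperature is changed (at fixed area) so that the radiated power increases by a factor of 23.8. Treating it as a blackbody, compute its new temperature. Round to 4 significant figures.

P ∝ T⁴, so T₂/T₁ = (P₂/P₁)^(1/4) = (23.8)^(1/4) = 2.20874.
T₂ = 1161 × 2.20874 = 2564 K.

T₂ ≈ 2564 K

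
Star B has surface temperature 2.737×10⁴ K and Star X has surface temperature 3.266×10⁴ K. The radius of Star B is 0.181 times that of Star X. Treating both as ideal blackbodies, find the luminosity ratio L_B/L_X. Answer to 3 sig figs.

L_B/L_X ≈ 0.0162

L ∝ R²T⁴, so L_B/L_X = (R_B/R_X)²(T_B/T_X)⁴ = (0.181)² × (2.737×10⁴/3.266×10⁴)⁴ = 0.032761 × 0.493213 = 0.0162.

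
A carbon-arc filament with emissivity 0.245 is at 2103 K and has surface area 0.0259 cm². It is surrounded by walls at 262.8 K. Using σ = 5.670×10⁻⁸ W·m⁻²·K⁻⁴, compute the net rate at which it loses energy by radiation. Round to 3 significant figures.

Area A = 0.0259 cm² = 2.59×10⁻⁶ m².
Net radiated power P_net = εσA(T⁴ − T₀⁴) = 0.245×5.670×10⁻⁸×2.59×10⁻⁶×(2103⁴ − 262.8⁴).
T⁴ − T₀⁴ = 1.95595×10¹³ − 4.76981×10⁹ = 1.95547×10¹³ K⁴, so P_net = 0.704 W.

Net loss ≈ 0.704 W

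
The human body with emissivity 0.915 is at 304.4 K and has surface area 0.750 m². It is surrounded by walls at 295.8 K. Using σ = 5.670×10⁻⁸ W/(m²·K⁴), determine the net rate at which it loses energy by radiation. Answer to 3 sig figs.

Area A = 0.750 m².
Net radiated power P_net = εσA(T⁴ − T₀⁴) = 0.915×5.670×10⁻⁸×0.750×(304.4⁴ − 295.8⁴).
T⁴ − T₀⁴ = 8.58576×10⁹ − 7.65584×10⁹ = 9.29920×10⁸ K⁴, so P_net = 36.2 W.

Net loss ≈ 36.2 W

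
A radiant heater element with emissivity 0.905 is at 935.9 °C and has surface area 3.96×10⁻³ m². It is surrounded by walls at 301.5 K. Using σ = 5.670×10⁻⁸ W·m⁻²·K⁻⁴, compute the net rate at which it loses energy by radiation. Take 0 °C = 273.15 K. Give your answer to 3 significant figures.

T = 935.9 °C + 273.15 = 1209.05 K.
Area A = 3.96×10⁻³ m².
Net radiated power P_net = εσA(T⁴ − T₀⁴) = 0.905×5.670×10⁻⁸×3.96×10⁻³×(1209.05⁴ − 301.5⁴).
T⁴ − T₀⁴ = 2.13686×10¹² − 8.26322×10⁹ = 2.12860×10¹² K⁴, so P_net = 433 W.

Net loss ≈ 433 W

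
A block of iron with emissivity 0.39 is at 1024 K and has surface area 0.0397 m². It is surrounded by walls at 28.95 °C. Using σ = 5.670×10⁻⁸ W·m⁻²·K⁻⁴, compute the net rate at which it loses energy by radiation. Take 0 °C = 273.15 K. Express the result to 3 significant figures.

Net loss ≈ 958 W

Surroundings: T = 28.95 °C + 273.15 = 302.10 K.
Area A = 0.0397 m².
Net radiated power P_net = εσA(T⁴ − T₀⁴) = 0.39×5.670×10⁻⁸×0.0397×(1024⁴ − 302.10⁴).
T⁴ − T₀⁴ = 1.09951×10¹² − 8.32919×10⁹ = 1.09118×10¹² K⁴, so P_net = 958 W.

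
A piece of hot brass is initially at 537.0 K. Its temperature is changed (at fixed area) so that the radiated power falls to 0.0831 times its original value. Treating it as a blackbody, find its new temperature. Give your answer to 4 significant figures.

P ∝ T⁴, so T₂/T₁ = (P₂/P₁)^(1/4) = (0.0831)^(1/4) = 0.536908.
T₂ = 537.0 × 0.536908 = 288.3 K.

T₂ ≈ 288.3 K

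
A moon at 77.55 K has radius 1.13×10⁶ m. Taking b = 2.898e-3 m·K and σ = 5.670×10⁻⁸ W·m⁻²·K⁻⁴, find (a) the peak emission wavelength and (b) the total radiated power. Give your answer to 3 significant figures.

λ_max ≈ 37.4 μm; P ≈ 3.29×10¹³ W

(a) λ_max = b/T = 2.898×10⁻³/77.55 = 3.737×10⁻⁵ m = 37.4 μm.
Surface area A = 4πR² = 4π(1.13×10⁶ m)² = 1.60460×10¹³ m².
(b) P = σAT⁴ = 5.670×10⁻⁸×1.60460×10¹³×(77.55)⁴ = 3.29×10¹³ W.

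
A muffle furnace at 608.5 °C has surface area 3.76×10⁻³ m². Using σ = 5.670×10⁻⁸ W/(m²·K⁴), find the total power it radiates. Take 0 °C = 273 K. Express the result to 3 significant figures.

P ≈ 129 W

T = 608.5 °C + 273 = 881.5 K.
Area A = 3.76×10⁻³ m².
P = σAT⁴ = 5.670×10⁻⁸ × 3.76×10⁻³ × (881.5)⁴ = 129 W.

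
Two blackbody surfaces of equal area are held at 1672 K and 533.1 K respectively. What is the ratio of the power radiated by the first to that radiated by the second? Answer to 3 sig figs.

With equal areas, P₁/P₂ = (T₁/T₂)⁴ = (1672/533.1)⁴ = 96.8.

P₁/P₂ ≈ 96.8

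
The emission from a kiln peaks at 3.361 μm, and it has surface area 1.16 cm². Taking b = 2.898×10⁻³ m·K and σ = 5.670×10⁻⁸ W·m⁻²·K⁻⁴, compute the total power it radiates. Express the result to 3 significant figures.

P ≈ 3.64 W

Wien's law: T = b/λ_max = 2.898×10⁻³/3.361×10⁻⁶ = 862.243 K.
Area A = 1.16 cm² = 1.16×10⁻⁴ m².
Then P = σAT⁴ = 5.670×10⁻⁸×1.16×10⁻⁴×(862.243)⁴ = 3.64 W.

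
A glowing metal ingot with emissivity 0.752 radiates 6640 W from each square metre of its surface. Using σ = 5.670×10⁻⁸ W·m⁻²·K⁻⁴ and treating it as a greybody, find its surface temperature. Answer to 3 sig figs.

I = εσT⁴, so T = (I/εσ)^(1/4) = (6640/(0.752×5.670×10⁻⁸))^(1/4) = 628 K.

T ≈ 628 K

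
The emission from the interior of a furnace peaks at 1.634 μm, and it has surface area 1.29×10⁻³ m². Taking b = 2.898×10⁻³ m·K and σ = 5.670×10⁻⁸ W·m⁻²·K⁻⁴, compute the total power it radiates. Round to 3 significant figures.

Wien's law: T = b/λ_max = 2.898×10⁻³/1.634×10⁻⁶ = 1773.56 K.
Area A = 1.29×10⁻³ m².
Then P = σAT⁴ = 5.670×10⁻⁸×1.29×10⁻³×(1773.56)⁴ = 724 W.

P ≈ 724 W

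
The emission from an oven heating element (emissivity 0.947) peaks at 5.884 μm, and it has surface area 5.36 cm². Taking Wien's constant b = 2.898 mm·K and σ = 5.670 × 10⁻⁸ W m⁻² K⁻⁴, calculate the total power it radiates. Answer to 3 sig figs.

P ≈ 1.69 W

Wien's law: T = b/λ_max = 2.898×10⁻³/5.884×10⁻⁶ = 492.522 K.
Area A = 5.36 cm² = 5.36×10⁻⁴ m².
Then P = εσAT⁴ = 0.947×5.670×10⁻⁸×5.36×10⁻⁴×(492.522)⁴ = 1.69 W.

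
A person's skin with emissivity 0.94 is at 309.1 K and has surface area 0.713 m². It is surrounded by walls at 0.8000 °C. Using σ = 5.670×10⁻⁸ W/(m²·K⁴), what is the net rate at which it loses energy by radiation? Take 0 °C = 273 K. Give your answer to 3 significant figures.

Net loss ≈ 133 W

Surroundings: T = 0.8000 °C + 273 = 273.8000 K.
Area A = 0.713 m².
Net radiated power P_net = εσA(T⁴ − T₀⁴) = 0.94×5.670×10⁻⁸×0.713×(309.1⁴ − 273.8000⁴).
T⁴ − T₀⁴ = 9.12843×10⁹ − 5.61997×10⁹ = 3.50846×10⁹ K⁴, so P_net = 133 W.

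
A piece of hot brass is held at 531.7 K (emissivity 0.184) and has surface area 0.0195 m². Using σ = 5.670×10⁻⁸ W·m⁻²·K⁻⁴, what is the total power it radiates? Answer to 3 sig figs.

Area A = 0.0195 m².
P = εσAT⁴ = 0.184 × 5.670×10⁻⁸ × 0.0195 × (531.7)⁴ = 16.3 W.

P ≈ 16.3 W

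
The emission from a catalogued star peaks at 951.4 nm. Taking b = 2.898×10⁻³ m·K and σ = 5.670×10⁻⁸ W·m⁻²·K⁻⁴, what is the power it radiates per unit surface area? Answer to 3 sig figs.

Wien's law: T = b/λ_max = 2.898×10⁻³/9.514×10⁻⁷ = 3046.04 K.
Then I = σT⁴ = 5.670×10⁻⁸×(3046.04)⁴ = 4.88×10⁶ W/m².

I ≈ 4.88×10⁶ W/m²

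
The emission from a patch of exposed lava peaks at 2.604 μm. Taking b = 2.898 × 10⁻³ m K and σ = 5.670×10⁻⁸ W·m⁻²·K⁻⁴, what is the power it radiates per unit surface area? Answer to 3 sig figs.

I ≈ 8.70×10⁴ W/m²

Wien's law: T = b/λ_max = 2.898×10⁻³/2.604×10⁻⁶ = 1112.90 K.
Then I = σT⁴ = 5.670×10⁻⁸×(1112.90)⁴ = 8.70×10⁴ W/m².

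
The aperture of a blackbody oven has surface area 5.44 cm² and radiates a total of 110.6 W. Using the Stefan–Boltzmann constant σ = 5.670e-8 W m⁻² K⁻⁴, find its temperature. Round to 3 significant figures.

Area A = 5.44 cm² = 5.44×10⁻⁴ m².
P = σAT⁴ ⇒ T = (P/(σA))^(1/4) = (110.6/(5.670×10⁻⁸×5.44×10⁻⁴))^(1/4) = 1.38×10³ K.

T ≈ 1.38×10³ K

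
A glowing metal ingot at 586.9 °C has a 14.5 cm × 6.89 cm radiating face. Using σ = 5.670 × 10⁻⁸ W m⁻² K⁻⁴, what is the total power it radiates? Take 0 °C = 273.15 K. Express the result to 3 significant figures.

P ≈ 310 W

T = 586.9 °C + 273.15 = 860.05 K.
Area A = 0.145 × 0.0689 = 9.9905×10⁻³ m².
P = σAT⁴ = 5.670×10⁻⁸ × 9.9905×10⁻³ × (860.05)⁴ = 310 W.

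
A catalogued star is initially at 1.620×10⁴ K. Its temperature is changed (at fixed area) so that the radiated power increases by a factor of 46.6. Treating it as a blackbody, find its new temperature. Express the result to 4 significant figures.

P ∝ T⁴, so T₂/T₁ = (P₂/P₁)^(1/4) = (46.6)^(1/4) = 2.61274.
T₂ = 1.620×10⁴ × 2.61274 = 4.233×10⁴ K.

T₂ ≈ 4.233×10⁴ K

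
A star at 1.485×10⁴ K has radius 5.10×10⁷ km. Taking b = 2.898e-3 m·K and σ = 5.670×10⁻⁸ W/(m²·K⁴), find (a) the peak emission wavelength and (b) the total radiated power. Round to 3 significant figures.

(a) λ_max = b/T = 2.898×10⁻³/1.485×10⁴ = 1.952×10⁻⁷ m = 195 nm.
Surface area A = 4πR² = 4π(5.10×10¹⁰ m)² = 3.26851×10²² m².
(b) P = σAT⁴ = 5.670×10⁻⁸×3.26851×10²²×(1.485×10⁴)⁴ = 9.01×10³¹ W.

λ_max ≈ 195 nm; P ≈ 9.01×10³¹ W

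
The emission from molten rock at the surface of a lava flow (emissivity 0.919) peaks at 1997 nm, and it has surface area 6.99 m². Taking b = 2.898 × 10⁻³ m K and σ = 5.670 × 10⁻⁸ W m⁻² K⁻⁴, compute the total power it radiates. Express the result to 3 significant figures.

Wien's law: T = b/λ_max = 2.898×10⁻³/1.997×10⁻⁶ = 1451.18 K.
Area A = 6.99 m².
Then P = εσAT⁴ = 0.919×5.670×10⁻⁸×6.99×(1451.18)⁴ = 1.62×10⁶ W.

P ≈ 1.62×10⁶ W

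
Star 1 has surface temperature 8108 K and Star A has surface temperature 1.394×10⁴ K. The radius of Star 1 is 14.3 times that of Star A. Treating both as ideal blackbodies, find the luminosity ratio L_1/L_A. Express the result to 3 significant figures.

L_1/L_A ≈ 23.4

L ∝ R²T⁴, so L_1/L_A = (R_1/R_A)²(T_1/T_A)⁴ = (14.3)² × (8108/1.394×10⁴)⁴ = 204.49 × 0.114447 = 23.4.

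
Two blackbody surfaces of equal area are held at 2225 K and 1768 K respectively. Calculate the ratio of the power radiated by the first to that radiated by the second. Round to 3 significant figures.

With equal areas, P₁/P₂ = (T₁/T₂)⁴ = (2225/1768)⁴ = 2.51.

P₁/P₂ ≈ 2.51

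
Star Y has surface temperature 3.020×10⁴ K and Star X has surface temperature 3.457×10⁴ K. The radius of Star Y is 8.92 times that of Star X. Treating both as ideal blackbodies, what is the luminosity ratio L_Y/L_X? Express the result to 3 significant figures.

L ∝ R²T⁴, so L_Y/L_X = (R_Y/R_X)²(T_Y/T_X)⁴ = (8.92)² × (3.020×10⁴/3.457×10⁴)⁴ = 79.5664 × 0.582412 = 46.3.

L_Y/L_X ≈ 46.3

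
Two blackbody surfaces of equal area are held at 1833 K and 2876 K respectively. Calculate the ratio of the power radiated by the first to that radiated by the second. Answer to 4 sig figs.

With equal areas, P₁/P₂ = (T₁/T₂)⁴ = (1833/2876)⁴ = 0.1650.

P₁/P₂ ≈ 0.1650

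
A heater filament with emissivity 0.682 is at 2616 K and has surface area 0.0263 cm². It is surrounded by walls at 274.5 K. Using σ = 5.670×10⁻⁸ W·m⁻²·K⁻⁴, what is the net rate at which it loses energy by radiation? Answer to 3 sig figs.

Area A = 0.0263 cm² = 2.63×10⁻⁶ m².
Net radiated power P_net = εσA(T⁴ − T₀⁴) = 0.682×5.670×10⁻⁸×2.63×10⁻⁶×(2616⁴ − 274.5⁴).
T⁴ − T₀⁴ = 4.68329×10¹³ − 5.67766×10⁹ = 4.68272×10¹³ K⁴, so P_net = 4.76 W.

Net loss ≈ 4.76 W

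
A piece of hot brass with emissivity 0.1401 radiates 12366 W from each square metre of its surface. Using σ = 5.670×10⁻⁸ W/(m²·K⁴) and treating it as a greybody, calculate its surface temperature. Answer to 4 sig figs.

T ≈ 1117 K

I = εσT⁴, so T = (I/εσ)^(1/4) = (12366/(0.1401×5.670×10⁻⁸))^(1/4) = 1117 K.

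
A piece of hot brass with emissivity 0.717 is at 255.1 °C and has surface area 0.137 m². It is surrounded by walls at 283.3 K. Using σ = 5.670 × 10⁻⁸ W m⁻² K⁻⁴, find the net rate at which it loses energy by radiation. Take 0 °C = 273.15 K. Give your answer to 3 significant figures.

T = 255.1 °C + 273.15 = 528.25 K.
Area A = 0.137 m².
Net radiated power P_net = εσA(T⁴ − T₀⁴) = 0.717×5.670×10⁻⁸×0.137×(528.25⁴ − 283.3⁴).
T⁴ − T₀⁴ = 7.78678×10¹⁰ − 6.44149×10⁹ = 7.14263×10¹⁰ K⁴, so P_net = 398 W.

Net loss ≈ 398 W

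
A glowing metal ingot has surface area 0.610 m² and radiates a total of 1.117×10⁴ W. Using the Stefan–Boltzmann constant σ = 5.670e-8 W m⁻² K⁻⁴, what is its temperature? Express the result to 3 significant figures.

Area A = 0.610 m².
P = σAT⁴ ⇒ T = (P/(σA))^(1/4) = (1.117×10⁴/(5.670×10⁻⁸×0.610))^(1/4) = 754 K.

T ≈ 754 K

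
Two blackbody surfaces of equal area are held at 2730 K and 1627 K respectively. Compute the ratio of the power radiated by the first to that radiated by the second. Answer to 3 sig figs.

With equal areas, P₁/P₂ = (T₁/T₂)⁴ = (2730/1627)⁴ = 7.93.

P₁/P₂ ≈ 7.93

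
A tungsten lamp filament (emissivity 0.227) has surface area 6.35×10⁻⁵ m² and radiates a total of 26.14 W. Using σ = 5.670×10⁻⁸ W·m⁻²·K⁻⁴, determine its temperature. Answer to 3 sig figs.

T ≈ 2.38×10³ K

Area A = 6.35×10⁻⁵ m².
P = εσAT⁴ ⇒ T = (P/(εσA))^(1/4) = (26.14/(0.227×5.670×10⁻⁸×6.35×10⁻⁵))^(1/4) = 2.38×10³ K.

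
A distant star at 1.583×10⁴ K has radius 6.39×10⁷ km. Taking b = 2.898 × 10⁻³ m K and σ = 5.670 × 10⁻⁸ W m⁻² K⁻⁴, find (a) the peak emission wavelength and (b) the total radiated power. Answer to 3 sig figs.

λ_max ≈ 183 nm; P ≈ 1.83×10³² W

(a) λ_max = b/T = 2.898×10⁻³/1.583×10⁴ = 1.831×10⁻⁷ m = 183 nm.
Surface area A = 4πR² = 4π(6.39×10¹⁰ m)² = 5.13111×10²² m².
(b) P = σAT⁴ = 5.670×10⁻⁸×5.13111×10²²×(1.583×10⁴)⁴ = 1.83×10³² W.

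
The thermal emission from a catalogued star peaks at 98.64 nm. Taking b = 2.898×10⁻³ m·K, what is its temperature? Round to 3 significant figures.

T ≈ 2.94×10⁴ K

Wien's law gives T = b/λ_max = (2.898×10⁻³ m·K)/(9.864×10⁻⁸ m) = 2.94×10⁴ K.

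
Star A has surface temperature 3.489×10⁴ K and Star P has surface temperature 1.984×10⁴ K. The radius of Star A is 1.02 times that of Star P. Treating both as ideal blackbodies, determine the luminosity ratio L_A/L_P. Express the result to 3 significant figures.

L_A/L_P ≈ 9.95

L ∝ R²T⁴, so L_A/L_P = (R_A/R_P)²(T_A/T_P)⁴ = (1.02)² × (3.489×10⁴/1.984×10⁴)⁴ = 1.0404 × 9.56395 = 9.95.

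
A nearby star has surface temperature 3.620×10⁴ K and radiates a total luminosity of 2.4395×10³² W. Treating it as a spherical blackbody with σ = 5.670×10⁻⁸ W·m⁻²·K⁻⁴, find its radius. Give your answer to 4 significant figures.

R ≈ 1.412×10¹⁰ m

L = 4πR²σT⁴ ⇒ R = √(L/(4πσT⁴)).
σT⁴ = 9.73682×10¹⁰ W/m², so R = √(2.4395×10³²/(4π×9.73682×10¹⁰)) = 1.412×10¹⁰ m.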